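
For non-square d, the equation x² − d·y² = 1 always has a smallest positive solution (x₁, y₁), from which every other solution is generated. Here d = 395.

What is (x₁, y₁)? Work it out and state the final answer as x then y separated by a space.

159 8

[19; 1,6,1,38] for √395; ℓ=4 ⇒ convergent index 3
step 0: (19, 1)  from 19·(1,0) + (0,1)
…
step 2: (139, 7)  from 6·(20,1) + (19,1)
step 3: (159, 8)  from 1·(139,7) + (20,1)
fundamental: x₁=159, y₁=8  (since 25281 − 395·64 = 1)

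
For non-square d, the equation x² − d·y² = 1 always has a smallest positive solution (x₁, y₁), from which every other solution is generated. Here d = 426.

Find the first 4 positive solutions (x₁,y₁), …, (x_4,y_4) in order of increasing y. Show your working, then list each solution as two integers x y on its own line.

88751 4300
15753480001 763258600
2796274207048751 135479928012900
496344264283813920001 24047958181382517200

√426 → a₀=20, period (1,1,1,3,2,6,2,3,1,1,1,40); ℓ=12 even so k=11
step 0: (20, 1)  from 20·(1,0) + (0,1)
step 1: (21, 1)  from 1·(20,1) + (1,0)
step 2: (41, 2)  from 1·(21,1) + (20,1)
step 3: (62, 3)  from 1·(41,2) + (21,1)
step 4: (227, 11)  from 3·(62,3) + (41,2)
step 5: (516, 25)  from 2·(227,11) + (62,3)
…
step 7: (7162, 347)  from 2·(3323,161) + (516,25)
…
step 9: (31971, 1549)  from 1·(24809,1202) + (7162,347)
step 10: (56780, 2751)  from 1·(31971,1549) + (24809,1202)
step 11: (88751, 4300)  from 1·(56780,2751) + (31971,1549)
→ (88751, 4300).  Check: 88751²=7876740001, 426·4300²=7876740000, difference 1.
n=2: (88751,4300)∘(88751,4300) = (88751·88751+426·4300·4300, 88751·4300+4300·88751) = (15753480001,763258600)
n=3: (15753480001,763258600)∘(88751,4300) = (88751·15753480001+426·4300·763258600, 88751·763258600+4300·15753480001) = (2796274207048751,135479928012900)
n=4: (2796274207048751,135479928012900)∘(88751,4300) = (88751·2796274207048751+426·4300·135479928012900, 88751·135479928012900+4300·2796274207048751) = (496344264283813920001,24047958181382517200)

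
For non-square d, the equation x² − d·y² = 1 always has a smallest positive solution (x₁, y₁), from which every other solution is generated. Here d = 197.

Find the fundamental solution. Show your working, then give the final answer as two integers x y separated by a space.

√197 → a₀=14, period (28); ℓ=1 odd so k=1
step 0: (14, 1)  from 14·(1,0) + (0,1)
step 1: (393, 28)  from 28·(14,1) + (1,0)
→ (393, 28).  Check: 393²=154449, 197·28²=154448, difference 1.

393 28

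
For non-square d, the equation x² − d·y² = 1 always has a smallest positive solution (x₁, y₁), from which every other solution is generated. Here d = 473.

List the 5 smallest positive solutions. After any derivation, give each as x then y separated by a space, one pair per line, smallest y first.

√473 → a₀=21, period (1,2,1,42); ℓ=4 even so k=3
i=0: a=21 ⇒ p=21, q=1
i=1: a=1 ⇒ p=22, q=1
i=2: a=2 ⇒ p=65, q=3
i=3: a=1 ⇒ p=87, q=4
fundamental: x₁=87, y₁=4  (since 7569 − 473·16 = 1)
(x_2, y_2) = (87·87 + 473·4·4, 87·4 + 4·87) = (15137, 696)
(x_3, y_3) = (87·15137 + 473·4·696, 87·696 + 4·15137) = (2633751, 121100)
(x_4, y_4) = (87·2633751 + 473·4·121100, 87·121100 + 4·2633751) = (458257537, 21070704)
(x_5, y_5) = (87·458257537 + 473·4·21070704, 87·21070704 + 4·458257537) = (79734177687, 3666181396)

87 4
15137 696
2633751 121100
458257537 21070704
79734177687 3666181396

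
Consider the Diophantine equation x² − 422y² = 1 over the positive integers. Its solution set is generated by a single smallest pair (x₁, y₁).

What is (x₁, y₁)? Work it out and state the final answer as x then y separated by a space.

7022501 341850

√422 → a₀=20, period (1,1,5,2,1,…,1,1,40); ℓ=14 even so k=13
step 0: (20, 1)  from 20·(1,0) + (0,1)
step 1: (21, 1)  from 1·(20,1) + (1,0)
step 2: (41, 2)  from 1·(21,1) + (20,1)
…
step 4: (493, 24)  from 2·(226,11) + (41,2)
…
step 6: (2650, 129)  from 3·(719,35) + (493,24)
step 7: (53719, 2615)  from 20·(2650,129) + (719,35)
step 8: (163807, 7974)  from 3·(53719,2615) + (2650,129)
step 9: (217526, 10589)  from 1·(163807,7974) + (53719,2615)
step 10: (598859, 29152)  from 2·(217526,10589) + (163807,7974)
…
step 12: (3810680, 185501)  from 1·(3211821,156349) + (598859,29152)
step 13: (7022501, 341850)  from 1·(3810680,185501) + (3211821,156349)
fundamental: x₁=7022501, y₁=341850  (since 49315520295001 − 422·116861422500 = 1)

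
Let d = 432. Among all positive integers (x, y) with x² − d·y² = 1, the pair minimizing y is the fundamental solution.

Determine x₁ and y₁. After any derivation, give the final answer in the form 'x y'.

1351 65

d=432: √d = [20; 1,3,1,1,1,3,1,40] (ℓ=8, even), read p_7/q_7
i=0: a=20 ⇒ p=20, q=1
i=1: a=1 ⇒ p=21, q=1
i=2: a=3 ⇒ p=83, q=4
i=3: a=1 ⇒ p=104, q=5
…
i=5: a=1 ⇒ p=291, q=14
i=6: a=3 ⇒ p=1060, q=51
i=7: a=1 ⇒ p=1351, q=65
(x₁, y₁) = (1351, 65);  1351² − 432·65² = 1 ✓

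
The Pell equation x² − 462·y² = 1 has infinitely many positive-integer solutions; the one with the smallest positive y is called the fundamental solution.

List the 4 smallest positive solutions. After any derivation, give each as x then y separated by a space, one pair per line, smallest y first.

d=462: √d = [21; 2,42] (ℓ=2, even), read p_1/q_1
step 0: (21, 1)  from 21·(1,0) + (0,1)
step 1: (43, 2)  from 2·(21,1) + (1,0)
→ (43, 2).  Check: 43²=1849, 462·2²=1848, difference 1.
n=2: (43,2)∘(43,2) = (43·43+462·2·2, 43·2+2·43) = (3697,172)
n=3: (3697,172)∘(43,2) = (43·3697+462·2·172, 43·172+2·3697) = (317899,14790)
n=4: (317899,14790)∘(43,2) = (43·317899+462·2·14790, 43·14790+2·317899) = (27335617,1271768)

43 2
3697 172
317899 14790
27335617 1271768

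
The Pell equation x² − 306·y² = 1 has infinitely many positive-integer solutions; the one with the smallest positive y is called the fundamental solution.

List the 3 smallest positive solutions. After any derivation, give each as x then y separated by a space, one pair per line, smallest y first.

35 2
2449 140
171395 9798

√306 → a₀=17, period (2,34); ℓ=2 even so k=1
a_0=17:  p_0=17·1+0=17,  q_0=17·0+1=1
a_1=2:  p_1=2·17+1=35,  q_1=2·1+0=2
→ (35, 2).  Check: 35²=1225, 306·2²=1224, difference 1.
(35+2√306)^2 = 2449 + 140√306
(35+2√306)^3 = 171395 + 9798√306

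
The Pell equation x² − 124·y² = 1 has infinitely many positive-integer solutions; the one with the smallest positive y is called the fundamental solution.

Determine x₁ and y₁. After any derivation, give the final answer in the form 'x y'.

√124 → a₀=11, period (7,2,1,1,1,…,2,7,22); ℓ=16 even so k=15
i=0: a=11 ⇒ p=11, q=1
i=1: a=7 ⇒ p=78, q=7
i=2: a=2 ⇒ p=167, q=15
i=3: a=1 ⇒ p=245, q=22
i=4: a=1 ⇒ p=412, q=37
…
i=6: a=3 ⇒ p=2383, q=214
i=7: a=1 ⇒ p=3040, q=273
i=8: a=4 ⇒ p=14543, q=1306
i=9: a=1 ⇒ p=17583, q=1579
i=10: a=3 ⇒ p=67292, q=6043
i=11: a=1 ⇒ p=84875, q=7622
i=12: a=1 ⇒ p=152167, q=13665
i=13: a=1 ⇒ p=237042, q=21287
i=14: a=2 ⇒ p=626251, q=56239
i=15: a=7 ⇒ p=4620799, q=414960
fundamental: x₁=4620799, y₁=414960  (since 21351783398401 − 124·172191801600 = 1)

4620799 414960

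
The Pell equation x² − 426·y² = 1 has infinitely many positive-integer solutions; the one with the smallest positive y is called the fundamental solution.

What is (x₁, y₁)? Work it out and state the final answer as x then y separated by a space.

[20; 1,1,1,3,2,6,2,3,1,1,1,40] for √426; ℓ=12 ⇒ convergent index 11
k=0  a_k=20  p_k/q_k = 20/1
k=1  a_k=1  p_k/q_k = 21/1
k=2  a_k=1  p_k/q_k = 41/2
k=3  a_k=1  p_k/q_k = 62/3
k=4  a_k=3  p_k/q_k = 227/11
k=5  a_k=2  p_k/q_k = 516/25
k=6  a_k=6  p_k/q_k = 3323/161
…
k=10  a_k=1  p_k/q_k = 56780/2751
k=11  a_k=1  p_k/q_k = 88751/4300
→ (88751, 4300).  Check: 88751²=7876740001, 426·4300²=7876740000, difference 1.

88751 4300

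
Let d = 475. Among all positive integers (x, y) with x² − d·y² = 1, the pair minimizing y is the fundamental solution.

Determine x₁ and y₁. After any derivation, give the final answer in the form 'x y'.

57799 2652

√475 = [21; 1,3,1,6,2,6,1,3,1,42, …], period ℓ=10 (even) → k=9
a_0=21:  p_0=21·1+0=21,  q_0=21·0+1=1
…
a_2=3:  p_2=3·22+21=87,  q_2=3·1+1=4
…
a_5=2:  p_5=2·741+109=1591,  q_5=2·34+5=73
…
a_8=3:  p_8=3·11878+10287=45921,  q_8=3·545+472=2107
a_9=1:  p_9=1·45921+11878=57799,  q_9=1·2107+545=2652
fundamental: x₁=57799, y₁=2652  (since 3340724401 − 475·7033104 = 1)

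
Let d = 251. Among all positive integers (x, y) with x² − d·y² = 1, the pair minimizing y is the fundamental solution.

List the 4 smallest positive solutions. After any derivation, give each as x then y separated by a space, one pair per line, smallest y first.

3674890 231957
27009633024199 1704832919460
198514860608593651330 12530146894788486843
1459040552203802437039183201 92093823044376819996025080

√251 = [15; 1,5,2,1,2,…,5,1,30, …], period ℓ=14 (even) → k=13
k=0  a_k=15  p_k/q_k = 15/1
…
k=2  a_k=5  p_k/q_k = 95/6
k=3  a_k=2  p_k/q_k = 206/13
k=4  a_k=1  p_k/q_k = 301/19
k=5  a_k=2  p_k/q_k = 808/51
k=6  a_k=2  p_k/q_k = 1917/121
k=7  a_k=15  p_k/q_k = 29563/1866
k=8  a_k=2  p_k/q_k = 61043/3853
k=9  a_k=2  p_k/q_k = 151649/9572
k=10  a_k=1  p_k/q_k = 212692/13425
k=11  a_k=2  p_k/q_k = 577033/36422
k=12  a_k=5  p_k/q_k = 3097857/195535
k=13  a_k=1  p_k/q_k = 3674890/231957
→ (3674890, 231957).  Check: 3674890²=13504816512100, 251·231957²=13504816512099, difference 1.
(x_2, y_2) = (3674890·3674890 + 251·231957·231957, 3674890·231957 + 231957·3674890) = (27009633024199, 1704832919460)
(x_3, y_3) = (3674890·27009633024199 + 251·231957·1704832919460, 3674890·1704832919460 + 231957·27009633024199) = (198514860608593651330, 12530146894788486843)
(x_4, y_4) = (3674890·198514860608593651330 + 251·231957·12530146894788486843, 3674890·12530146894788486843 + 231957·198514860608593651330) = (1459040552203802437039183201, 92093823044376819996025080)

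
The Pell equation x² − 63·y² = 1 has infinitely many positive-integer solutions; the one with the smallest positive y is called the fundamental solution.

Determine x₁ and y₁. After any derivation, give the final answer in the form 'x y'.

8 1

[7; 1,14] for √63; ℓ=2 ⇒ convergent index 1
step 0: (7, 1)  from 7·(1,0) + (0,1)
step 1: (8, 1)  from 1·(7,1) + (1,0)
(x₁, y₁) = (8, 1);  8² − 63·1² = 1 ✓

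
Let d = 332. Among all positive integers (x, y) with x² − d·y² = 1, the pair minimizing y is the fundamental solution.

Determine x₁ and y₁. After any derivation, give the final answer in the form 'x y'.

13447 738

√332 = [18; 4,1,1,8,1,1,4,36, …], period ℓ=8 (even) → k=7
a_0=18:  p_0=18·1+0=18,  q_0=18·0+1=1
a_1=4:  p_1=4·18+1=73,  q_1=4·1+0=4
a_2=1:  p_2=1·73+18=91,  q_2=1·4+1=5
a_3=1:  p_3=1·91+73=164,  q_3=1·5+4=9
a_4=8:  p_4=8·164+91=1403,  q_4=8·9+5=77
…
a_6=1:  p_6=1·1567+1403=2970,  q_6=1·86+77=163
a_7=4:  p_7=4·2970+1567=13447,  q_7=4·163+86=738
fundamental: x₁=13447, y₁=738  (since 180821809 − 332·544644 = 1)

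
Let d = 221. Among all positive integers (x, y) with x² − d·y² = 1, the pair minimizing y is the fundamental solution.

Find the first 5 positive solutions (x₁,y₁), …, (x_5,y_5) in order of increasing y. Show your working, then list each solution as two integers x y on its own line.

1665 112
5544449 372960
18463013505 1241956688
61481829427201 4135715398080
204734473529565825 13771931033649712

d=221: √d = [14; 1,6,2,6,1,28] (ℓ=6, even), read p_5/q_5
step 0: (14, 1)  from 14·(1,0) + (0,1)
…
step 2: (104, 7)  from 6·(15,1) + (14,1)
step 3: (223, 15)  from 2·(104,7) + (15,1)
step 4: (1442, 97)  from 6·(223,15) + (104,7)
step 5: (1665, 112)  from 1·(1442,97) + (223,15)
(x₁, y₁) = (1665, 112);  1665² − 221·112² = 1 ✓
n=2: (1665,112)∘(1665,112) = (1665·1665+221·112·112, 1665·112+112·1665) = (5544449,372960)
n=3: (5544449,372960)∘(1665,112) = (1665·5544449+221·112·372960, 1665·372960+112·5544449) = (18463013505,1241956688)
n=4: (18463013505,1241956688)∘(1665,112) = (1665·18463013505+221·112·1241956688, 1665·1241956688+112·18463013505) = (61481829427201,4135715398080)
n=5: (61481829427201,4135715398080)∘(1665,112) = (1665·61481829427201+221·112·4135715398080, 1665·4135715398080+112·61481829427201) = (204734473529565825,13771931033649712)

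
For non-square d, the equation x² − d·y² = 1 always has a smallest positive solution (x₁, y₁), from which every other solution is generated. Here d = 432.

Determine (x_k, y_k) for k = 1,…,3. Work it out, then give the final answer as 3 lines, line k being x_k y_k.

1351 65
3650401 175630
9863382151 474552195

d=432: √d = [20; 1,3,1,1,1,3,1,40] (ℓ=8, even), read p_7/q_7
a_0=20:  p_0=20·1+0=20,  q_0=20·0+1=1
a_1=1:  p_1=1·20+1=21,  q_1=1·1+0=1
a_2=3:  p_2=3·21+20=83,  q_2=3·1+1=4
a_3=1:  p_3=1·83+21=104,  q_3=1·4+1=5
a_4=1:  p_4=1·104+83=187,  q_4=1·5+4=9
…
a_6=3:  p_6=3·291+187=1060,  q_6=3·14+9=51
a_7=1:  p_7=1·1060+291=1351,  q_7=1·51+14=65
→ (1351, 65).  Check: 1351²=1825201, 432·65²=1825200, difference 1.
(x_2, y_2) = (1351·1351 + 432·65·65, 1351·65 + 65·1351) = (3650401, 175630)
(x_3, y_3) = (1351·3650401 + 432·65·175630, 1351·175630 + 65·3650401) = (9863382151, 474552195)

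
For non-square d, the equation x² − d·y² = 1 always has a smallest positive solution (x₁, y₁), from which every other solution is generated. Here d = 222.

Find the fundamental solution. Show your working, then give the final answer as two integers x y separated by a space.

149 10

√222 → a₀=14, period (1,8,1,28); ℓ=4 even so k=3
a_0=14:  p_0=14·1+0=14,  q_0=14·0+1=1
a_1=1:  p_1=1·14+1=15,  q_1=1·1+0=1
a_2=8:  p_2=8·15+14=134,  q_2=8·1+1=9
a_3=1:  p_3=1·134+15=149,  q_3=1·9+1=10
(x₁, y₁) = (149, 10);  149² − 222·10² = 1 ✓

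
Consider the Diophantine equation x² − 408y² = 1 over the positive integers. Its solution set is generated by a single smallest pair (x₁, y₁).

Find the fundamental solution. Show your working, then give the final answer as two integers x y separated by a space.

√408 = [20; 5,40, …], period ℓ=2 (even) → k=1
i=0: a=20 ⇒ p=20, q=1
i=1: a=5 ⇒ p=101, q=5
(x₁, y₁) = (101, 5);  101² − 408·5² = 1 ✓

101 5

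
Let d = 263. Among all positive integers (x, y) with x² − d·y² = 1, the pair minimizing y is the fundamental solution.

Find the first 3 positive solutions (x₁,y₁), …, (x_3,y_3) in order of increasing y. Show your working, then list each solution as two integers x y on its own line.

139128 8579
38713200767 2387158224
10772180392483224 664241098768765

d=263: √d = [16; 4,1,1,1,1,15,1,1,1,1,4,32] (ℓ=12, even), read p_11/q_11
i=0: a=16 ⇒ p=16, q=1
i=1: a=4 ⇒ p=65, q=4
i=2: a=1 ⇒ p=81, q=5
i=3: a=1 ⇒ p=146, q=9
i=4: a=1 ⇒ p=227, q=14
i=5: a=1 ⇒ p=373, q=23
i=6: a=15 ⇒ p=5822, q=359
i=7: a=1 ⇒ p=6195, q=382
i=8: a=1 ⇒ p=12017, q=741
i=9: a=1 ⇒ p=18212, q=1123
i=10: a=1 ⇒ p=30229, q=1864
i=11: a=4 ⇒ p=139128, q=8579
fundamental: x₁=139128, y₁=8579  (since 19356600384 − 263·73599241 = 1)
n=2: (139128,8579)∘(139128,8579) = (139128·139128+263·8579·8579, 139128·8579+8579·139128) = (38713200767,2387158224)
n=3: (38713200767,2387158224)∘(139128,8579) = (139128·38713200767+263·8579·2387158224, 139128·2387158224+8579·38713200767) = (10772180392483224,664241098768765)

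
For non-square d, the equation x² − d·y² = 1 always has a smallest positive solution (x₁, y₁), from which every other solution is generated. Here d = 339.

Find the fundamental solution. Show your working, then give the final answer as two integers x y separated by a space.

97970 5321

√339 → a₀=18, period (2,2,2,1,17,1,2,2,2,36); ℓ=10 even so k=9
k=0  a_k=18  p_k/q_k = 18/1
…
k=8  a_k=2  p_k/q_k = 40359/2192
k=9  a_k=2  p_k/q_k = 97970/5321
(x₁, y₁) = (97970, 5321);  97970² − 339·5321² = 1 ✓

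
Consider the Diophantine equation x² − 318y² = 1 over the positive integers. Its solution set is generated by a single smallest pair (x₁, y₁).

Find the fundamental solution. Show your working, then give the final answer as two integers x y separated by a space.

107 6

√318 → a₀=17, period (1,4,1,34); ℓ=4 even so k=3
i=0: a=17 ⇒ p=17, q=1
i=1: a=1 ⇒ p=18, q=1
i=2: a=4 ⇒ p=89, q=5
i=3: a=1 ⇒ p=107, q=6
fundamental: x₁=107, y₁=6  (since 11449 − 318·36 = 1)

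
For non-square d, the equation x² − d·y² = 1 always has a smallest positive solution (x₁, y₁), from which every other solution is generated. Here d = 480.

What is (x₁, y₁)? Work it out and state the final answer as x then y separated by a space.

241 11

√480 → a₀=21, period (1,9,1,42); ℓ=4 even so k=3
step 0: (21, 1)  from 21·(1,0) + (0,1)
step 1: (22, 1)  from 1·(21,1) + (1,0)
step 2: (219, 10)  from 9·(22,1) + (21,1)
step 3: (241, 11)  from 1·(219,10) + (22,1)
→ (241, 11).  Check: 241²=58081, 480·11²=58080, difference 1.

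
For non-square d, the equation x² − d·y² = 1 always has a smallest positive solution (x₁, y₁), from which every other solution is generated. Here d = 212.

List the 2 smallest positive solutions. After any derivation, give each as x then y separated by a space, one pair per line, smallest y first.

[14; 1,1,3,1,1,…,1,1,28] for √212; ℓ=14 ⇒ convergent index 13
i=0: a=14 ⇒ p=14, q=1
i=1: a=1 ⇒ p=15, q=1
…
i=3: a=3 ⇒ p=102, q=7
…
i=5: a=1 ⇒ p=233, q=16
…
i=11: a=3 ⇒ p=29135, q=2001
i=12: a=1 ⇒ p=37114, q=2549
i=13: a=1 ⇒ p=66249, q=4550
→ (66249, 4550).  Check: 66249²=4388930001, 212·4550²=4388930000, difference 1.
k=2:  x_2 = 66249·66249+212·4550·4550 = 8777860001,  y_2 = 66249·4550+4550·66249 = 602865900

66249 4550
8777860001 602865900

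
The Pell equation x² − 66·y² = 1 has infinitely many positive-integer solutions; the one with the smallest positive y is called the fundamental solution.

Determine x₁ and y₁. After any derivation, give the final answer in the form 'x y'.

[8; 8,16] for √66; ℓ=2 ⇒ convergent index 1
a_0=8:  p_0=8·1+0=8,  q_0=8·0+1=1
a_1=8:  p_1=8·8+1=65,  q_1=8·1+0=8
→ (65, 8).  Check: 65²=4225, 66·8²=4224, difference 1.

65 8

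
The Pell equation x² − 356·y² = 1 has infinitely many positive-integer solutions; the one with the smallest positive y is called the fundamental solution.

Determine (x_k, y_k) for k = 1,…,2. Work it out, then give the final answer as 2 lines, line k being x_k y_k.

500001 26500
500002000001 26500053000

√356 = [18; 1,6,1,1,2,…,6,1,36, …], period ℓ=14 (even) → k=13
a_0=18:  p_0=18·1+0=18,  q_0=18·0+1=1
…
a_2=6:  p_2=6·19+18=132,  q_2=6·1+1=7
a_3=1:  p_3=1·132+19=151,  q_3=1·7+1=8
…
a_5=2:  p_5=2·283+151=717,  q_5=2·15+8=38
a_6=1:  p_6=1·717+283=1000,  q_6=1·38+15=53
a_7=8:  p_7=8·1000+717=8717,  q_7=8·53+38=462
a_8=1:  p_8=1·8717+1000=9717,  q_8=1·462+53=515
…
a_10=1:  p_10=1·28151+9717=37868,  q_10=1·1492+515=2007
a_11=1:  p_11=1·37868+28151=66019,  q_11=1·2007+1492=3499
a_12=6:  p_12=6·66019+37868=433982,  q_12=6·3499+2007=23001
a_13=1:  p_13=1·433982+66019=500001,  q_13=1·23001+3499=26500
fundamental: x₁=500001, y₁=26500  (since 250001000001 − 356·702250000 = 1)
k=2:  x_2 = 500001·500001+356·26500·26500 = 500002000001,  y_2 = 500001·26500+26500·500001 = 26500053000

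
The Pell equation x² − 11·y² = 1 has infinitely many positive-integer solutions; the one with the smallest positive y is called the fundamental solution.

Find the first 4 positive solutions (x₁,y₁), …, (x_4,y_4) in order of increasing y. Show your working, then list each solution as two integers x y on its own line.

10 3
199 60
3970 1197
79201 23880

[3; 3,6] for √11; ℓ=2 ⇒ convergent index 1
k=0  a_k=3  p_k/q_k = 3/1
k=1  a_k=3  p_k/q_k = 10/3
(x₁, y₁) = (10, 3);  10² − 11·3² = 1 ✓
(10+3√11)^2 = 199 + 60√11
(10+3√11)^3 = 3970 + 1197√11
(10+3√11)^4 = 79201 + 23880√11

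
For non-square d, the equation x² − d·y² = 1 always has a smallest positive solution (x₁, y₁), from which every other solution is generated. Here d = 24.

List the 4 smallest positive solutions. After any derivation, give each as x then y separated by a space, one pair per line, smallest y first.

5 1
49 10
485 99
4801 980

√24 → a₀=4, period (1,8); ℓ=2 even so k=1
step 0: (4, 1)  from 4·(1,0) + (0,1)
step 1: (5, 1)  from 1·(4,1) + (1,0)
(x₁, y₁) = (5, 1);  5² − 24·1² = 1 ✓
(x_2, y_2) = (5·5 + 24·1·1, 5·1 + 1·5) = (49, 10)
(x_3, y_3) = (5·49 + 24·1·10, 5·10 + 1·49) = (485, 99)
(x_4, y_4) = (5·485 + 24·1·99, 5·99 + 1·485) = (4801, 980)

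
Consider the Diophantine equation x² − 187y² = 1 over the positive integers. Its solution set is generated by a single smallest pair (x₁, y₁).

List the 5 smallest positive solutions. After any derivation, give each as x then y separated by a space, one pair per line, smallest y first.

√187 = [13; 1,2,13,2,1,26, …], period ℓ=6 (even) → k=5
step 0: (13, 1)  from 13·(1,0) + (0,1)
step 1: (14, 1)  from 1·(13,1) + (1,0)
…
step 3: (547, 40)  from 13·(41,3) + (14,1)
step 4: (1135, 83)  from 2·(547,40) + (41,3)
step 5: (1682, 123)  from 1·(1135,83) + (547,40)
(x₁, y₁) = (1682, 123);  1682² − 187·123² = 1 ✓
n=2: (1682,123)∘(1682,123) = (1682·1682+187·123·123, 1682·123+123·1682) = (5658247,413772)
n=3: (5658247,413772)∘(1682,123) = (1682·5658247+187·123·413772, 1682·413772+123·5658247) = (19034341226,1391928885)
n=4: (19034341226,1391928885)∘(1682,123) = (1682·19034341226+187·123·1391928885, 1682·1391928885+123·19034341226) = (64031518226017,4682448355368)
n=5: (64031518226017,4682448355368)∘(1682,123) = (1682·64031518226017+187·123·4682448355368, 1682·4682448355368+123·64031518226017) = (215402008277979962,15751754875529067)

1682 123
5658247 413772
19034341226 1391928885
64031518226017 4682448355368
215402008277979962 15751754875529067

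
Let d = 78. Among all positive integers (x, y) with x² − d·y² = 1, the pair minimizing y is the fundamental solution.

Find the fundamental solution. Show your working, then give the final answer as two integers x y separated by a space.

53 6

√78 = [8; 1,4,1,16, …], period ℓ=4 (even) → k=3
a_0=8:  p_0=8·1+0=8,  q_0=8·0+1=1
a_1=1:  p_1=1·8+1=9,  q_1=1·1+0=1
a_2=4:  p_2=4·9+8=44,  q_2=4·1+1=5
a_3=1:  p_3=1·44+9=53,  q_3=1·5+1=6
→ (53, 6).  Check: 53²=2809, 78·6²=2808, difference 1.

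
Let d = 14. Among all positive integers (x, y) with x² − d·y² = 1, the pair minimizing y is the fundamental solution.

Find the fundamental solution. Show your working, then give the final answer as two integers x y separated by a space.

√14 → a₀=3, period (1,2,1,6); ℓ=4 even so k=3
step 0: (3, 1)  from 3·(1,0) + (0,1)
step 1: (4, 1)  from 1·(3,1) + (1,0)
step 2: (11, 3)  from 2·(4,1) + (3,1)
step 3: (15, 4)  from 1·(11,3) + (4,1)
→ (15, 4).  Check: 15²=225, 14·4²=224, difference 1.

15 4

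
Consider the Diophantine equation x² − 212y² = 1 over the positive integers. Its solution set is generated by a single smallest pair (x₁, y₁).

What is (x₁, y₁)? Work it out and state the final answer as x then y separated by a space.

66249 4550

√212 → a₀=14, period (1,1,3,1,1,…,1,1,28); ℓ=14 even so k=13
i=0: a=14 ⇒ p=14, q=1
…
i=3: a=3 ⇒ p=102, q=7
…
i=7: a=6 ⇒ p=2417, q=166
i=8: a=1 ⇒ p=2781, q=191
i=9: a=1 ⇒ p=5198, q=357
…
i=12: a=1 ⇒ p=37114, q=2549
i=13: a=1 ⇒ p=66249, q=4550
(x₁, y₁) = (66249, 4550);  66249² − 212·4550² = 1 ✓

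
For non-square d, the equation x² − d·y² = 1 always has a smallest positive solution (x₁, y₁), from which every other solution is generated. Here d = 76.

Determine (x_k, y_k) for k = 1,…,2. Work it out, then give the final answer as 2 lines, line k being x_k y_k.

57799 6630
6681448801 766414740

√76 = [8; 1,2,1,1,5,4,5,1,1,2,1,16, …], period ℓ=12 (even) → k=11
k=0  a_k=8  p_k/q_k = 8/1
k=1  a_k=1  p_k/q_k = 9/1
k=2  a_k=2  p_k/q_k = 26/3
k=3  a_k=1  p_k/q_k = 35/4
k=4  a_k=1  p_k/q_k = 61/7
k=5  a_k=5  p_k/q_k = 340/39
k=6  a_k=4  p_k/q_k = 1421/163
k=7  a_k=5  p_k/q_k = 7445/854
k=8  a_k=1  p_k/q_k = 8866/1017
k=9  a_k=1  p_k/q_k = 16311/1871
k=10  a_k=2  p_k/q_k = 41488/4759
k=11  a_k=1  p_k/q_k = 57799/6630
(x₁, y₁) = (57799, 6630);  57799² − 76·6630² = 1 ✓
n=2: (57799,6630)∘(57799,6630) = (57799·57799+76·6630·6630, 57799·6630+6630·57799) = (6681448801,766414740)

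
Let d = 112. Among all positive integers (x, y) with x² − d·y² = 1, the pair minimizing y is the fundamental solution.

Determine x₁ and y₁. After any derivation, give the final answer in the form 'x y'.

√112 = [10; 1,1,2,1,1,20, …], period ℓ=6 (even) → k=5
i=0: a=10 ⇒ p=10, q=1
i=1: a=1 ⇒ p=11, q=1
i=2: a=1 ⇒ p=21, q=2
i=3: a=2 ⇒ p=53, q=5
i=4: a=1 ⇒ p=74, q=7
i=5: a=1 ⇒ p=127, q=12
(x₁, y₁) = (127, 12);  127² − 112·12² = 1 ✓

127 12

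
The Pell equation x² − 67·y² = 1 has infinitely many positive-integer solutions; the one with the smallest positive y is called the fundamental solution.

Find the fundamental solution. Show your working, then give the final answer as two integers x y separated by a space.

48842 5967

[8; 5,2,1,1,7,1,1,2,5,16] for √67; ℓ=10 ⇒ convergent index 9
i=0: a=8 ⇒ p=8, q=1
i=1: a=5 ⇒ p=41, q=5
i=2: a=2 ⇒ p=90, q=11
i=3: a=1 ⇒ p=131, q=16
…
i=7: a=1 ⇒ p=3577, q=437
i=8: a=2 ⇒ p=9053, q=1106
i=9: a=5 ⇒ p=48842, q=5967
→ (48842, 5967).  Check: 48842²=2385540964, 67·5967²=2385540963, difference 1.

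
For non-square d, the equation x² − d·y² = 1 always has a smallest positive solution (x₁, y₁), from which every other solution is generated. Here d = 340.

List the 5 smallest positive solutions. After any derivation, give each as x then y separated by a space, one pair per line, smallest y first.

√340 → a₀=18, period (2,3,1,1,1,…,3,2,36); ℓ=14 even so k=13
i=0: a=18 ⇒ p=18, q=1
…
i=3: a=1 ⇒ p=166, q=9
…
i=6: a=1 ⇒ p=756, q=41
…
i=9: a=1 ⇒ p=13774, q=747
i=10: a=1 ⇒ p=21039, q=1141
…
i=12: a=3 ⇒ p=125478, q=6805
i=13: a=2 ⇒ p=285769, q=15498
(x₁, y₁) = (285769, 15498);  285769² − 340·15498² = 1 ✓
k=2:  x_2 = 285769·285769+340·15498·15498 = 163327842721,  y_2 = 285769·15498+15498·285769 = 8857695924
k=3:  x_3 = 285769·163327842721+340·15498·8857695924 = 93348068572789129,  y_3 = 285769·8857695924+15498·163327842721 = 5062509812995614
k=4:  x_4 = 285769·93348068572789129+340·15498·5062509812995614 = 53351968415791425367681,  y_4 = 285769·5062509812995614+15498·93348068572789129 = 2893416733491029538408
k=5:  x_5 = 285769·53351968415791425367681+340·15498·2893416733491029538408 = 30492677324331251603220874249,  y_5 = 285769·2893416733491029538408+15498·53351968415791425367681 = 1653697613020933530509635890

285769 15498
163327842721 8857695924
93348068572789129 5062509812995614
53351968415791425367681 2893416733491029538408
30492677324331251603220874249 1653697613020933530509635890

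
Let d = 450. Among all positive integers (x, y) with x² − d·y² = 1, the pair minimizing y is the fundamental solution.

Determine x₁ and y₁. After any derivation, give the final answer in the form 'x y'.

d=450: √d = [21; 4,1,2,4,2,1,4,42] (ℓ=8, even), read p_7/q_7
step 0: (21, 1)  from 21·(1,0) + (0,1)
…
step 2: (106, 5)  from 1·(85,4) + (21,1)
step 3: (297, 14)  from 2·(106,5) + (85,4)
…
step 5: (2885, 136)  from 2·(1294,61) + (297,14)
step 6: (4179, 197)  from 1·(2885,136) + (1294,61)
step 7: (19601, 924)  from 4·(4179,197) + (2885,136)
→ (19601, 924).  Check: 19601²=384199201, 450·924²=384199200, difference 1.

19601 924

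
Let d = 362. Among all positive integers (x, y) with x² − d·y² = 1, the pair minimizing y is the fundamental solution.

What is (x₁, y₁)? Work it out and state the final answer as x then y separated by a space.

723 38

√362 → a₀=19, period (38); ℓ=1 odd so k=1
k=0  a_k=19  p_k/q_k = 19/1
k=1  a_k=38  p_k/q_k = 723/38
→ (723, 38).  Check: 723²=522729, 362·38²=522728, difference 1.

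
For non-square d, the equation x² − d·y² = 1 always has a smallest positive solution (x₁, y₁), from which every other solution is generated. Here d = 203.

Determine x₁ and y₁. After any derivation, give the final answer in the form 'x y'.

57 4

[14; 4,28] for √203; ℓ=2 ⇒ convergent index 1
k=0  a_k=14  p_k/q_k = 14/1
k=1  a_k=4  p_k/q_k = 57/4
fundamental: x₁=57, y₁=4  (since 3249 − 203·16 = 1)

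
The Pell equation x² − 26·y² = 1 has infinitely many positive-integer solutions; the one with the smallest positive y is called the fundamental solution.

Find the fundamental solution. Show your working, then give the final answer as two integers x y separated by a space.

51 10

[5; 10] for √26; ℓ=1 ⇒ convergent index 1
i=0: a=5 ⇒ p=5, q=1
i=1: a=10 ⇒ p=51, q=10
(x₁, y₁) = (51, 10);  51² − 26·10² = 1 ✓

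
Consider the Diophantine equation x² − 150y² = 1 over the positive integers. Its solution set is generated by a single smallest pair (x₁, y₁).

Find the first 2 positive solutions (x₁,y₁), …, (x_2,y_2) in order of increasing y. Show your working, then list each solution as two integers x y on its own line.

49 4
4801 392

d=150: √d = [12; 4,24] (ℓ=2, even), read p_1/q_1
k=0  a_k=12  p_k/q_k = 12/1
k=1  a_k=4  p_k/q_k = 49/4
→ (49, 4).  Check: 49²=2401, 150·4²=2400, difference 1.
(x_2, y_2) = (49·49 + 150·4·4, 49·4 + 4·49) = (4801, 392)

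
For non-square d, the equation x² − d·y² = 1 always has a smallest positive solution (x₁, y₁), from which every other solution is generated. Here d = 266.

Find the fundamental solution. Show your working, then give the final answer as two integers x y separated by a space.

√266 = [16; 3,4,3,32, …], period ℓ=4 (even) → k=3
step 0: (16, 1)  from 16·(1,0) + (0,1)
step 1: (49, 3)  from 3·(16,1) + (1,0)
step 2: (212, 13)  from 4·(49,3) + (16,1)
step 3: (685, 42)  from 3·(212,13) + (49,3)
fundamental: x₁=685, y₁=42  (since 469225 − 266·1764 = 1)

685 42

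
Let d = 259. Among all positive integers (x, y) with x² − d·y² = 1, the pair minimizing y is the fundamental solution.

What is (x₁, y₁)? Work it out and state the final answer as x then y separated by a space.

847225 52644

d=259: √d = [16; 10,1,2,3,4,3,2,1,10,32] (ℓ=10, even), read p_9/q_9
k=0  a_k=16  p_k/q_k = 16/1
k=1  a_k=10  p_k/q_k = 161/10
k=2  a_k=1  p_k/q_k = 177/11
…
k=7  a_k=2  p_k/q_k = 55265/3434
k=8  a_k=1  p_k/q_k = 79196/4921
k=9  a_k=10  p_k/q_k = 847225/52644
(x₁, y₁) = (847225, 52644);  847225² − 259·52644² = 1 ✓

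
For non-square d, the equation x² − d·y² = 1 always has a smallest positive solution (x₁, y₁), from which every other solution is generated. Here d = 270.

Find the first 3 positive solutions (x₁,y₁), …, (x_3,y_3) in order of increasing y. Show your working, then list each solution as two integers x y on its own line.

√270 → a₀=16, period (2,3,6,3,2,32); ℓ=6 even so k=5
k=0  a_k=16  p_k/q_k = 16/1
…
k=2  a_k=3  p_k/q_k = 115/7
k=3  a_k=6  p_k/q_k = 723/44
k=4  a_k=3  p_k/q_k = 2284/139
k=5  a_k=2  p_k/q_k = 5291/322
fundamental: x₁=5291, y₁=322  (since 27994681 − 270·103684 = 1)
(x_2, y_2) = (5291·5291 + 270·322·322, 5291·322 + 322·5291) = (55989361, 3407404)
(x_3, y_3) = (5291·55989361 + 270·322·3407404, 5291·3407404 + 322·55989361) = (592479412811, 36057148806)

5291 322
55989361 3407404
592479412811 36057148806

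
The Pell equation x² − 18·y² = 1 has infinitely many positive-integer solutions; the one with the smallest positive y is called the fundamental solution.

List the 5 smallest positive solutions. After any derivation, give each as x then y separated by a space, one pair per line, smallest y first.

17 4
577 136
19601 4620
665857 156944
22619537 5331476

√18 → a₀=4, period (4,8); ℓ=2 even so k=1
a_0=4:  p_0=4·1+0=4,  q_0=4·0+1=1
a_1=4:  p_1=4·4+1=17,  q_1=4·1+0=4
fundamental: x₁=17, y₁=4  (since 289 − 18·16 = 1)
n=2: (17,4)∘(17,4) = (17·17+18·4·4, 17·4+4·17) = (577,136)
n=3: (577,136)∘(17,4) = (17·577+18·4·136, 17·136+4·577) = (19601,4620)
n=4: (19601,4620)∘(17,4) = (17·19601+18·4·4620, 17·4620+4·19601) = (665857,156944)
n=5: (665857,156944)∘(17,4) = (17·665857+18·4·156944, 17·156944+4·665857) = (22619537,5331476)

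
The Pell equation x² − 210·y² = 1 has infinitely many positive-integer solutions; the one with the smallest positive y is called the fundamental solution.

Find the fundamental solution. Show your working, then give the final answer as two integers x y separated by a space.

29 2

d=210: √d = [14; 2,28] (ℓ=2, even), read p_1/q_1
a_0=14:  p_0=14·1+0=14,  q_0=14·0+1=1
a_1=2:  p_1=2·14+1=29,  q_1=2·1+0=2
(x₁, y₁) = (29, 2);  29² − 210·2² = 1 ✓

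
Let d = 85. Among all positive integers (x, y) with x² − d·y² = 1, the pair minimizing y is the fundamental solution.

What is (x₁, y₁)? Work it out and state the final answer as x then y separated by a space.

285769 30996

√85 = [9; 4,1,1,4,18, …], period ℓ=5 (odd) → k=9
k=0  a_k=9  p_k/q_k = 9/1
…
k=2  a_k=1  p_k/q_k = 46/5
k=3  a_k=1  p_k/q_k = 83/9
k=4  a_k=4  p_k/q_k = 378/41
k=5  a_k=18  p_k/q_k = 6887/747
…
k=8  a_k=1  p_k/q_k = 62739/6805
k=9  a_k=4  p_k/q_k = 285769/30996
fundamental: x₁=285769, y₁=30996  (since 81663921361 − 85·960752016 = 1)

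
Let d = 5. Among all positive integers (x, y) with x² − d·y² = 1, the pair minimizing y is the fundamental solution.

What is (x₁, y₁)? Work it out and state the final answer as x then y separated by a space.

d=5: √d = [2; 4] (ℓ=1, odd), read p_1/q_1
i=0: a=2 ⇒ p=2, q=1
i=1: a=4 ⇒ p=9, q=4
(x₁, y₁) = (9, 4);  9² − 5·4² = 1 ✓

9 4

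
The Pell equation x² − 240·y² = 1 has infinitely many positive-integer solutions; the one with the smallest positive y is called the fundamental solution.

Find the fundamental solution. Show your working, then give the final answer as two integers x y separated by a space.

31 2

√240 → a₀=15, period (2,30); ℓ=2 even so k=1
a_0=15:  p_0=15·1+0=15,  q_0=15·0+1=1
a_1=2:  p_1=2·15+1=31,  q_1=2·1+0=2
fundamental: x₁=31, y₁=2  (since 961 − 240·4 = 1)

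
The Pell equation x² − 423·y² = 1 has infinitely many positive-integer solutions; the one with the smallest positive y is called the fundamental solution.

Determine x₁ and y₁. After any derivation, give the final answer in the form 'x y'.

4607 224

√423 = [20; 1,1,3,4,3,1,1,40, …], period ℓ=8 (even) → k=7
k=0  a_k=20  p_k/q_k = 20/1
k=1  a_k=1  p_k/q_k = 21/1
k=2  a_k=1  p_k/q_k = 41/2
…
k=4  a_k=4  p_k/q_k = 617/30
k=5  a_k=3  p_k/q_k = 1995/97
k=6  a_k=1  p_k/q_k = 2612/127
k=7  a_k=1  p_k/q_k = 4607/224
(x₁, y₁) = (4607, 224);  4607² − 423·224² = 1 ✓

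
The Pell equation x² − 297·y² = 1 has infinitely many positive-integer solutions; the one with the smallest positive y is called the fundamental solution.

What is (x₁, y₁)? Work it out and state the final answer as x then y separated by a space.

[17; 4,3,1,1,2,1,1,3,4,34] for √297; ℓ=10 ⇒ convergent index 9
k=0  a_k=17  p_k/q_k = 17/1
…
k=2  a_k=3  p_k/q_k = 224/13
…
k=4  a_k=1  p_k/q_k = 517/30
k=5  a_k=2  p_k/q_k = 1327/77
k=6  a_k=1  p_k/q_k = 1844/107
k=7  a_k=1  p_k/q_k = 3171/184
k=8  a_k=3  p_k/q_k = 11357/659
k=9  a_k=4  p_k/q_k = 48599/2820
→ (48599, 2820).  Check: 48599²=2361862801, 297·2820²=2361862800, difference 1.

48599 2820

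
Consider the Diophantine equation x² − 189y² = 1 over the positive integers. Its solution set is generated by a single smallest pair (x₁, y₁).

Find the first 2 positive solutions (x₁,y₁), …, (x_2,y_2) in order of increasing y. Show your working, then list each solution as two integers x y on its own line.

55 4
6049 440

√189 → a₀=13, period (1,2,1,26); ℓ=4 even so k=3
i=0: a=13 ⇒ p=13, q=1
…
i=2: a=2 ⇒ p=41, q=3
i=3: a=1 ⇒ p=55, q=4
→ (55, 4).  Check: 55²=3025, 189·4²=3024, difference 1.
(x_2, y_2) = (55·55 + 189·4·4, 55·4 + 4·55) = (6049, 440)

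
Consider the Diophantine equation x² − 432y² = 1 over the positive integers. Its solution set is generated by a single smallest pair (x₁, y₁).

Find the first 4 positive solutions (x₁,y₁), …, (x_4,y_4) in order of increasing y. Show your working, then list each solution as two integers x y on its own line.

√432 = [20; 1,3,1,1,1,3,1,40, …], period ℓ=8 (even) → k=7
a_0=20:  p_0=20·1+0=20,  q_0=20·0+1=1
a_1=1:  p_1=1·20+1=21,  q_1=1·1+0=1
…
a_3=1:  p_3=1·83+21=104,  q_3=1·4+1=5
a_4=1:  p_4=1·104+83=187,  q_4=1·5+4=9
a_5=1:  p_5=1·187+104=291,  q_5=1·9+5=14
a_6=3:  p_6=3·291+187=1060,  q_6=3·14+9=51
a_7=1:  p_7=1·1060+291=1351,  q_7=1·51+14=65
(x₁, y₁) = (1351, 65);  1351² − 432·65² = 1 ✓
k=2:  x_2 = 1351·1351+432·65·65 = 3650401,  y_2 = 1351·65+65·1351 = 175630
k=3:  x_3 = 1351·3650401+432·65·175630 = 9863382151,  y_3 = 1351·175630+65·3650401 = 474552195
k=4:  x_4 = 1351·9863382151+432·65·474552195 = 26650854921601,  y_4 = 1351·474552195+65·9863382151 = 1282239855260

1351 65
3650401 175630
9863382151 474552195
26650854921601 1282239855260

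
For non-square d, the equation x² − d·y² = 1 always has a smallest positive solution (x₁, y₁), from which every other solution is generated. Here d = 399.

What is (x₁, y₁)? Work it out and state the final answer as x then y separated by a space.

20 1

√399 → a₀=19, period (1,38); ℓ=2 even so k=1
a_0=19:  p_0=19·1+0=19,  q_0=19·0+1=1
a_1=1:  p_1=1·19+1=20,  q_1=1·1+0=1
(x₁, y₁) = (20, 1);  20² − 399·1² = 1 ✓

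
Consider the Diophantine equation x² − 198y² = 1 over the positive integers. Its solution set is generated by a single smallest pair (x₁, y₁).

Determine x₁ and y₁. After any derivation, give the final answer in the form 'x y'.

197 14

[14; 14,28] for √198; ℓ=2 ⇒ convergent index 1
a_0=14:  p_0=14·1+0=14,  q_0=14·0+1=1
a_1=14:  p_1=14·14+1=197,  q_1=14·1+0=14
(x₁, y₁) = (197, 14);  197² − 198·14² = 1 ✓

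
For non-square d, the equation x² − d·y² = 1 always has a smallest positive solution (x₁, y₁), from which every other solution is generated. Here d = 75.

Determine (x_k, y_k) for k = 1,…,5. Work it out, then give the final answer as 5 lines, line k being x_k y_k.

√75 → a₀=8, period (1,1,1,16); ℓ=4 even so k=3
i=0: a=8 ⇒ p=8, q=1
…
i=2: a=1 ⇒ p=17, q=2
i=3: a=1 ⇒ p=26, q=3
fundamental: x₁=26, y₁=3  (since 676 − 75·9 = 1)
(26+3√75)^2 = 1351 + 156√75
(26+3√75)^3 = 70226 + 8109√75
(26+3√75)^4 = 3650401 + 421512√75
(26+3√75)^5 = 189750626 + 21910515√75

26 3
1351 156
70226 8109
3650401 421512
189750626 21910515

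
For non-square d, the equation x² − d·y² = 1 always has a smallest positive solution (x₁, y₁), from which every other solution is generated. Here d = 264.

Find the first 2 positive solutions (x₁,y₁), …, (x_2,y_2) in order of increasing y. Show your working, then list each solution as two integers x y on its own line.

[16; 4,32] for √264; ℓ=2 ⇒ convergent index 1
a_0=16:  p_0=16·1+0=16,  q_0=16·0+1=1
a_1=4:  p_1=4·16+1=65,  q_1=4·1+0=4
fundamental: x₁=65, y₁=4  (since 4225 − 264·16 = 1)
n=2: (65,4)∘(65,4) = (65·65+264·4·4, 65·4+4·65) = (8449,520)

65 4
8449 520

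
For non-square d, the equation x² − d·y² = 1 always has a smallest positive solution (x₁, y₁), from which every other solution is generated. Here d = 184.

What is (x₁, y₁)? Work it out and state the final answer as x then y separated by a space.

24335 1794

√184 = [13; 1,1,3,2,1,2,1,2,3,1,1,26, …], period ℓ=12 (even) → k=11
k=0  a_k=13  p_k/q_k = 13/1
…
k=3  a_k=3  p_k/q_k = 95/7
k=4  a_k=2  p_k/q_k = 217/16
k=5  a_k=1  p_k/q_k = 312/23
…
k=7  a_k=1  p_k/q_k = 1153/85
k=8  a_k=2  p_k/q_k = 3147/232
k=9  a_k=3  p_k/q_k = 10594/781
k=10  a_k=1  p_k/q_k = 13741/1013
k=11  a_k=1  p_k/q_k = 24335/1794
(x₁, y₁) = (24335, 1794);  24335² − 184·1794² = 1 ✓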